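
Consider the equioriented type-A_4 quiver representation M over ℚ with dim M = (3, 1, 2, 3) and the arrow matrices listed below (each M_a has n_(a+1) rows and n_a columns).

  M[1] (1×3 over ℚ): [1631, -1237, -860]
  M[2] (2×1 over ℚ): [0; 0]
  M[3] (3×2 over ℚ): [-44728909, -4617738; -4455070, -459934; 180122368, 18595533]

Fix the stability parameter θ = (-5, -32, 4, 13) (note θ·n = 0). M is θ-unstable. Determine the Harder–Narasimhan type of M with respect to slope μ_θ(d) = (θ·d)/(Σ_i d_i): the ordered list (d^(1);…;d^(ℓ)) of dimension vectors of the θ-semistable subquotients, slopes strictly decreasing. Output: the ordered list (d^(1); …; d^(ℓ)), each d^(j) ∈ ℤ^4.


Via rank(M_{q-1}∘⋯∘M_p): M ≅ I[1,1]^2, I[1,2], I[3,4]^2, I[4,4].
μ_θ-semistable layers: μ^(1)=13; μ^(2)=4; μ^(3)=-5; μ^(4)=-37/2

((0, 0, 0, 3); (0, 0, 2, 0); (2, 0, 0, 0); (1, 1, 0, 0))


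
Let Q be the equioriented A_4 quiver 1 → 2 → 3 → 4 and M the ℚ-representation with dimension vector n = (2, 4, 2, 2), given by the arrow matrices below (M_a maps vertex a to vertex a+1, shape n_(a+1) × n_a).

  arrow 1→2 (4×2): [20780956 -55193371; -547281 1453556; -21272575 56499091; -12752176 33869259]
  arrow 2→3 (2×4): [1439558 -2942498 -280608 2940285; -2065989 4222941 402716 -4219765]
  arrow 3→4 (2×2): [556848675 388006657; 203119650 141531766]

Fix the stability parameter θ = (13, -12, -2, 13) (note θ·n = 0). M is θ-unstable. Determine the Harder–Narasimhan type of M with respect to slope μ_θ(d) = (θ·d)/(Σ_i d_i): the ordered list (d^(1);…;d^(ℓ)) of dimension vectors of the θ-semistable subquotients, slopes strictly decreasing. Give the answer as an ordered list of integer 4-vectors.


Via rank(M_{q-1}∘⋯∘M_p): M ≅ I[1,3], I[1,4], I[2,2]^2, I[4,4].
μ_θ-semistable layers: μ^(1)=13; μ^(2)=-1/3; μ^(3)=-12

((0, 0, 0, 2); (2, 2, 2, 0); (0, 2, 0, 0))


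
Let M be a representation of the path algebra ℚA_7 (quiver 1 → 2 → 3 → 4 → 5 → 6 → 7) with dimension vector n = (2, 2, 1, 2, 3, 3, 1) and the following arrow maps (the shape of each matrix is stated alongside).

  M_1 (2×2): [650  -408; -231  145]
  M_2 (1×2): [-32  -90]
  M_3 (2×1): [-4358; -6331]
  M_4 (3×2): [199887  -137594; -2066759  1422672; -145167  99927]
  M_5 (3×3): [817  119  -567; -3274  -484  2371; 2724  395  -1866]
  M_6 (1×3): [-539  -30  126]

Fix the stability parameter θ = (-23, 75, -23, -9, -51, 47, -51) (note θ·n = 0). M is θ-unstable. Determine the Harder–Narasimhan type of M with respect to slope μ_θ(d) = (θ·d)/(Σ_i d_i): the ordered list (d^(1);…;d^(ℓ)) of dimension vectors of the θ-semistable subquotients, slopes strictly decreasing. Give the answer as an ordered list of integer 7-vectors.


Interval decomposition of M: I[1,2], I[1,7], I[4,6], I[5,6].
HN type (ℓ=6): μ^(1)=75; μ^(2)=47; μ^(3)=-2; μ^(4)=-23; μ^(5)=-30; μ^(6)=-51

((0, 1, 0, 0, 0, 0, 0); (0, 0, 0, 0, 0, 2, 0); (0, 1, 1, 1, 1, 1, 1); (2, 0, 0, 0, 0, 0, 0); (0, 0, 0, 1, 1, 0, 0); (0, 0, 0, 0, 1, 0, 0))


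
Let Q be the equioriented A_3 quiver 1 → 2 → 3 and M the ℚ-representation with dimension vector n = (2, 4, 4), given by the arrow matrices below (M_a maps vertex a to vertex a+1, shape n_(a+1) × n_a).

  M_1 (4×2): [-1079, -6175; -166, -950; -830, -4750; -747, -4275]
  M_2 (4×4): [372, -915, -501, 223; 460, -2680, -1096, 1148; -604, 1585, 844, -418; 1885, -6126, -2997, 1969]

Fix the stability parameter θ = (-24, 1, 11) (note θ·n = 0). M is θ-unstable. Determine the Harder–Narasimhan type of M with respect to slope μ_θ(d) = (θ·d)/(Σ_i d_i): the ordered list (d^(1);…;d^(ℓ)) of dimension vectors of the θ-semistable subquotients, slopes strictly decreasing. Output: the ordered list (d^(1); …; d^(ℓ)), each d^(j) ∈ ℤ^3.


Interval decomposition of M: I[1,1], I[1,3], I[2,3]^3.
HN type (ℓ=3): μ^(1)=11; μ^(2)=1; μ^(3)=-24

((0, 0, 4); (0, 4, 0); (2, 0, 0))


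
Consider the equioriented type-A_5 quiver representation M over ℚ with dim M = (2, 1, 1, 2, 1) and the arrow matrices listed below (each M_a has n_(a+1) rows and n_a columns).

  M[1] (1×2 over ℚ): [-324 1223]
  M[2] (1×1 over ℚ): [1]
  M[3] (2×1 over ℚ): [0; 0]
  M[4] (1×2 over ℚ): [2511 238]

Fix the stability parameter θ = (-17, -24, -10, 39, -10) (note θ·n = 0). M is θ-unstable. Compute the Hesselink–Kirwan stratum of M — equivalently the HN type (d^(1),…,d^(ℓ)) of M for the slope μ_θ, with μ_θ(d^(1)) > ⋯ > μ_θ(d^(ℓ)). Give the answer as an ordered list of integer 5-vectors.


Barcode: M ≅ I[1,1], I[1,3], I[4,4], I[4,5]. HN layers by μ_θ (5 steps, strictly decreasing):
  μ^(1)=39; μ^(2)=29/2; μ^(3)=-10; μ^(4)=-17; μ^(5)=-41/2

((0, 0, 0, 1, 0); (0, 0, 0, 1, 1); (0, 0, 1, 0, 0); (1, 0, 0, 0, 0); (1, 1, 0, 0, 0))


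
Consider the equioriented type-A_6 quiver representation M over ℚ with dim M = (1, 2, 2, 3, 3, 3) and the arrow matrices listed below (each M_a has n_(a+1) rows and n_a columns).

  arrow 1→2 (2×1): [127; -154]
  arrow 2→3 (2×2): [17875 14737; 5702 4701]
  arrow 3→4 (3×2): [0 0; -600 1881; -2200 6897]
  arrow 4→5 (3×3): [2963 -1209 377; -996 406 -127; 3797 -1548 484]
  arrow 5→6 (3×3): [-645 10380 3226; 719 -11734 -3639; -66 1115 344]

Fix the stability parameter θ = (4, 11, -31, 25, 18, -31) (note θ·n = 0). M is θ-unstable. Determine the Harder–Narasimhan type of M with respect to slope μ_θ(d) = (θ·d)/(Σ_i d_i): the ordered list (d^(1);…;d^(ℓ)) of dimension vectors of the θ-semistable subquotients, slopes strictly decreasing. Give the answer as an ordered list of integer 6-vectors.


Interval decomposition of M: I[1,3], I[2,6], I[4,6]^2.
HN type (ℓ=3): μ^(1)=4; μ^(2)=-16/3; μ^(3)=-10

((0, 0, 0, 3, 3, 3); (1, 1, 1, 0, 0, 0); (0, 1, 1, 0, 0, 0))


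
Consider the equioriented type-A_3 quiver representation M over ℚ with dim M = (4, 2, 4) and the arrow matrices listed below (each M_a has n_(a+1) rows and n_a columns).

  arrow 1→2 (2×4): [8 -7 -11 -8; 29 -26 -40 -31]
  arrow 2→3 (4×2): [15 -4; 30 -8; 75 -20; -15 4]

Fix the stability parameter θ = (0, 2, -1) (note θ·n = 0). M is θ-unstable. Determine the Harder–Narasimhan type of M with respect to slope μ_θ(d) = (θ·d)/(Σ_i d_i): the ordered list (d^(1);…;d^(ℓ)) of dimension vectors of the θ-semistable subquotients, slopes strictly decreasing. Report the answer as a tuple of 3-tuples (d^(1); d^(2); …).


Via rank(M_{q-1}∘⋯∘M_p): M ≅ I[1,1]^2, I[1,2], I[1,3], I[3,3]^3.
μ_θ-semistable layers: μ^(1)=2; μ^(2)=1/2; μ^(3)=0; μ^(4)=-1

((0, 1, 0); (0, 1, 1); (4, 0, 0); (0, 0, 3))


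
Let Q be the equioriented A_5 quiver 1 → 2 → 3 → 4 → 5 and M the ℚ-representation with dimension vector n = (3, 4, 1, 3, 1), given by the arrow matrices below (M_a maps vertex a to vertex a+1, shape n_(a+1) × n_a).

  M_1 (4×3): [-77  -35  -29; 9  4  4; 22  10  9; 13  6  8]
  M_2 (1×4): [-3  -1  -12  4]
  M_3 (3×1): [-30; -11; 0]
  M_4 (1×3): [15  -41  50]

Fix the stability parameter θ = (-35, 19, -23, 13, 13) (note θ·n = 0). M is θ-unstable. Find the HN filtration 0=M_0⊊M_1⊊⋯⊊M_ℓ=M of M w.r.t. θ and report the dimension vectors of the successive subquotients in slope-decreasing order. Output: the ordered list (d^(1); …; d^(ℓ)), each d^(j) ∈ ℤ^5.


Barcode: M ≅ I[1,2]^2, I[1,5], I[2,2], I[4,4]^2. HN layers by μ_θ (4 steps, strictly decreasing):
  μ^(1)=19; μ^(2)=13; μ^(3)=-2; μ^(4)=-35

((0, 3, 0, 0, 0); (0, 0, 0, 3, 1); (0, 1, 1, 0, 0); (3, 0, 0, 0, 0))


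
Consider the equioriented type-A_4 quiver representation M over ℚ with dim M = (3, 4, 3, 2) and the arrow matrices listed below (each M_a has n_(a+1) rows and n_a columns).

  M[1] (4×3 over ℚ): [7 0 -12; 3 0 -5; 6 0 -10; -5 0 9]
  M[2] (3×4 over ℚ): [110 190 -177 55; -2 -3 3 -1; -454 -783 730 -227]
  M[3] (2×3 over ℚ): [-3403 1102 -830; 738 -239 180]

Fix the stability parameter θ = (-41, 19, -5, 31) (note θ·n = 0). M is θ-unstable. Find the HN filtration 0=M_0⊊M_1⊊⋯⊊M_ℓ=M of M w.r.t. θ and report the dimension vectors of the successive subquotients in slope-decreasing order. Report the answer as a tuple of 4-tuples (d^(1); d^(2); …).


Interval decomposition of M: I[1,1], I[1,2], I[1,4], I[2,3], I[2,4].
HN type (ℓ=4): μ^(1)=31; μ^(2)=19; μ^(3)=7; μ^(4)=-41

((0, 0, 0, 2); (0, 1, 0, 0); (0, 3, 3, 0); (3, 0, 0, 0))


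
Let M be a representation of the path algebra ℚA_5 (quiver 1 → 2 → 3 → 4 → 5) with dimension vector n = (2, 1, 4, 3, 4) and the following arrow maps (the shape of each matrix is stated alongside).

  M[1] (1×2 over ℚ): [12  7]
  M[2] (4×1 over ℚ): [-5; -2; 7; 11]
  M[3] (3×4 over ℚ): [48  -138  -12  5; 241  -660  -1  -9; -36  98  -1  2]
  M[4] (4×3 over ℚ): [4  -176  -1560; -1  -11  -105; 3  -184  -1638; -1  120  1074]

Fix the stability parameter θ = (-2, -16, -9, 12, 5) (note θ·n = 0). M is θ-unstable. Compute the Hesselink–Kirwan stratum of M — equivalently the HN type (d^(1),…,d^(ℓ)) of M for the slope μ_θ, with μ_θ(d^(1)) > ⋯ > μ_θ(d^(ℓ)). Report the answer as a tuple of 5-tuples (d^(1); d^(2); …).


Barcode: M ≅ I[1,1], I[1,5], I[3,3], I[3,4], I[3,5], I[5,5]^2. HN layers by μ_θ (5 steps, strictly decreasing):
  μ^(1)=12; μ^(2)=17/2; μ^(3)=5; μ^(4)=-2; μ^(5)=-9

((0, 0, 0, 1, 0); (0, 0, 0, 2, 2); (0, 0, 0, 0, 2); (1, 0, 0, 0, 0); (1, 1, 4, 0, 0))


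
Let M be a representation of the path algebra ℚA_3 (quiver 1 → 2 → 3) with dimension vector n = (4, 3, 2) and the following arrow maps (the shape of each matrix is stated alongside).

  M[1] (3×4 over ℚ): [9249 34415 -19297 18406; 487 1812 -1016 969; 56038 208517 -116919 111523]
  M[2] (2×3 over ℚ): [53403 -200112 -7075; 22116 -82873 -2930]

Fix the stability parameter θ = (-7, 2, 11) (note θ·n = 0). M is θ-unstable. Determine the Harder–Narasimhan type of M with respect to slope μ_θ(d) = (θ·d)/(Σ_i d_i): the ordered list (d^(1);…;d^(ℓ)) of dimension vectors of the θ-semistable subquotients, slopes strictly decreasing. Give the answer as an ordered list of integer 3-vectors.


Via rank(M_{q-1}∘⋯∘M_p): M ≅ I[1,1]^2, I[1,3]^2, I[2,2].
μ_θ-semistable layers: μ^(1)=11; μ^(2)=2; μ^(3)=-7

((0, 0, 2); (0, 3, 0); (4, 0, 0))


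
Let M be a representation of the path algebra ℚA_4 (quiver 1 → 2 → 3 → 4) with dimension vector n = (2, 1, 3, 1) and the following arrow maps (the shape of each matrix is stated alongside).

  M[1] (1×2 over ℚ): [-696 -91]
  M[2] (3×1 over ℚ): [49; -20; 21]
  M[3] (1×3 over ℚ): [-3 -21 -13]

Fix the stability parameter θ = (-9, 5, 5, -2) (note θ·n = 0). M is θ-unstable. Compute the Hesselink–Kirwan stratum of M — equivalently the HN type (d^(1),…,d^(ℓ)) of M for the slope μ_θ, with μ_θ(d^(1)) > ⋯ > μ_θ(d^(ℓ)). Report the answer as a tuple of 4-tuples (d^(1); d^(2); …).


Via rank(M_{q-1}∘⋯∘M_p): M ≅ I[1,1], I[1,3], I[3,3], I[3,4].
μ_θ-semistable layers: μ^(1)=5; μ^(2)=3/2; μ^(3)=-9

((0, 1, 2, 0); (0, 0, 1, 1); (2, 0, 0, 0))


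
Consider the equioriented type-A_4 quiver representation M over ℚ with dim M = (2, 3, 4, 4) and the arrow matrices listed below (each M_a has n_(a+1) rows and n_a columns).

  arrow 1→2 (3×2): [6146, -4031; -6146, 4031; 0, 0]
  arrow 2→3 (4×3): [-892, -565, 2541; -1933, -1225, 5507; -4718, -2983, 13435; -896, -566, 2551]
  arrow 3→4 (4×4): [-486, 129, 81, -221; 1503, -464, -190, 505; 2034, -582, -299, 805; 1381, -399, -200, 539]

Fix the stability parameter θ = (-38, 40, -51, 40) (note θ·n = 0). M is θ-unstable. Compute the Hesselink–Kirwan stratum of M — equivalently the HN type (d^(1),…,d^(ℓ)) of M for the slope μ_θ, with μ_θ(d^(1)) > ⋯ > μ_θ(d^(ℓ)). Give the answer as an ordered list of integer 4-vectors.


Interval decomposition of M: I[1,1], I[1,4], I[2,4]^2, I[3,4].
HN type (ℓ=4): μ^(1)=40; μ^(2)=-11/2; μ^(3)=-38; μ^(4)=-51

((0, 0, 0, 4); (0, 3, 3, 0); (2, 0, 0, 0); (0, 0, 1, 0))


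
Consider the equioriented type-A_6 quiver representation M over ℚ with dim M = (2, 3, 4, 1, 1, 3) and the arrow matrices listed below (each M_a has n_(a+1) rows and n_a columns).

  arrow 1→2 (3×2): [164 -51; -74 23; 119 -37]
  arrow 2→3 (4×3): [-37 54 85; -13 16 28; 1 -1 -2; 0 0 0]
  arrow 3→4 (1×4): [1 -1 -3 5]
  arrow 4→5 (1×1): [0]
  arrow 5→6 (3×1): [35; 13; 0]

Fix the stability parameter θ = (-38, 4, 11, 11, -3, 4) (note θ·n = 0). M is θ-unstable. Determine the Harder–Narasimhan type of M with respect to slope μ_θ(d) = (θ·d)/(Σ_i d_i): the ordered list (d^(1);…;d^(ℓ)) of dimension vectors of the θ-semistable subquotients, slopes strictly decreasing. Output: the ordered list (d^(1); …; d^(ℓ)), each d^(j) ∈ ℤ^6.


Barcode: M ≅ I[1,3], I[1,4], I[2,3], I[3,3], I[5,6], I[6,6]^2. HN layers by μ_θ (4 steps, strictly decreasing):
  μ^(1)=11; μ^(2)=4; μ^(3)=-3; μ^(4)=-38

((0, 0, 4, 1, 0, 0); (0, 3, 0, 0, 0, 3); (0, 0, 0, 0, 1, 0); (2, 0, 0, 0, 0, 0))


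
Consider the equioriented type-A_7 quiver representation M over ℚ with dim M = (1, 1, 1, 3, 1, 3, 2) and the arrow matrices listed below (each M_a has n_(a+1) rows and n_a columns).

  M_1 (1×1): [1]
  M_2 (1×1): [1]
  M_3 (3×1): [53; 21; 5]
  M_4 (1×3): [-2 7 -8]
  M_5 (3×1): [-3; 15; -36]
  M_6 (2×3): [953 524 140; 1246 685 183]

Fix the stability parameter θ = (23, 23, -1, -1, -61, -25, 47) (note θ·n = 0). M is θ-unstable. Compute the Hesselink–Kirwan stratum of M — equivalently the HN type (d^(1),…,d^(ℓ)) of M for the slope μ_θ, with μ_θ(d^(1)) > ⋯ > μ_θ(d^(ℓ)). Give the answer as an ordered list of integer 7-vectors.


Via rank(M_{q-1}∘⋯∘M_p): M ≅ I[1,7], I[4,4]^2, I[6,6], I[6,7].
μ_θ-semistable layers: μ^(1)=47; μ^(2)=-1; μ^(3)=-7; μ^(4)=-25

((0, 0, 0, 0, 0, 0, 2); (0, 0, 0, 2, 0, 0, 0); (1, 1, 1, 1, 1, 1, 0); (0, 0, 0, 0, 0, 2, 0))


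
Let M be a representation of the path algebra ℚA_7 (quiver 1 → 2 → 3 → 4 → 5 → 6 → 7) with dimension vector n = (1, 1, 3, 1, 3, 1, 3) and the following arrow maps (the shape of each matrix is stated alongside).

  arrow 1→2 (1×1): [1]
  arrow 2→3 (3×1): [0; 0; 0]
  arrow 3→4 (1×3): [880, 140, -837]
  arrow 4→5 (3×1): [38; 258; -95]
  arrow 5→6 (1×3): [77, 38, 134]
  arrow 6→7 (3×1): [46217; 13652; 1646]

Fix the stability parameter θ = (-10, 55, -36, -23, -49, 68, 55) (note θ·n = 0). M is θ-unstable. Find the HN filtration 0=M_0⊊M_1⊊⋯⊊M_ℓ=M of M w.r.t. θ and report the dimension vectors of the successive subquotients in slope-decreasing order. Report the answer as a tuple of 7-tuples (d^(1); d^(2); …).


Via rank(M_{q-1}∘⋯∘M_p): M ≅ I[1,2], I[3,3]^2, I[3,5], I[5,5], I[5,7], I[7,7]^2.
μ_θ-semistable layers: μ^(1)=123/2; μ^(2)=55; μ^(3)=-10; μ^(4)=-36; μ^(5)=-49

((0, 0, 0, 0, 0, 1, 1); (0, 1, 0, 0, 0, 0, 2); (1, 0, 0, 0, 0, 0, 0); (0, 0, 3, 1, 1, 0, 0); (0, 0, 0, 0, 2, 0, 0))


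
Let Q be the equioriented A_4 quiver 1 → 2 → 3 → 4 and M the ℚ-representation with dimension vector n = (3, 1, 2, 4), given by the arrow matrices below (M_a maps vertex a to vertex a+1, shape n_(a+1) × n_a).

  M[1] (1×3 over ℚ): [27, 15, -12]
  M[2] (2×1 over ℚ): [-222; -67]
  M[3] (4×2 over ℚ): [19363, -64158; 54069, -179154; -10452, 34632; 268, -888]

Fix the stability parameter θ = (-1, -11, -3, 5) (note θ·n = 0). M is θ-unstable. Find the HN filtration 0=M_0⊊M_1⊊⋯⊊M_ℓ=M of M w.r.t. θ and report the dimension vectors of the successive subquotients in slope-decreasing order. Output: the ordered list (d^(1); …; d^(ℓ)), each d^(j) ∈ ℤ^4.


Barcode: M ≅ I[1,1]^2, I[1,3], I[3,4], I[4,4]^3. HN layers by μ_θ (4 steps, strictly decreasing):
  μ^(1)=5; μ^(2)=-1; μ^(3)=-3; μ^(4)=-6

((0, 0, 0, 4); (2, 0, 0, 0); (0, 0, 2, 0); (1, 1, 0, 0))


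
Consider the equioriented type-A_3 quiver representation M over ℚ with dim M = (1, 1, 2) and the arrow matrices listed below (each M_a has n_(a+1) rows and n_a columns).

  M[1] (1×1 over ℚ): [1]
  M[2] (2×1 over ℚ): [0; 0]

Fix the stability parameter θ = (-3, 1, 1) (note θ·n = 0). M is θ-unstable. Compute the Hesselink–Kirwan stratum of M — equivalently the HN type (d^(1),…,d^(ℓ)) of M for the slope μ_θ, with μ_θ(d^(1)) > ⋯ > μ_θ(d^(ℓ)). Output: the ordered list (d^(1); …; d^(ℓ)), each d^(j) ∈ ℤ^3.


Interval decomposition of M: I[1,2], I[3,3]^2.
HN type (ℓ=2): μ^(1)=1; μ^(2)=-3

((0, 1, 2); (1, 0, 0))


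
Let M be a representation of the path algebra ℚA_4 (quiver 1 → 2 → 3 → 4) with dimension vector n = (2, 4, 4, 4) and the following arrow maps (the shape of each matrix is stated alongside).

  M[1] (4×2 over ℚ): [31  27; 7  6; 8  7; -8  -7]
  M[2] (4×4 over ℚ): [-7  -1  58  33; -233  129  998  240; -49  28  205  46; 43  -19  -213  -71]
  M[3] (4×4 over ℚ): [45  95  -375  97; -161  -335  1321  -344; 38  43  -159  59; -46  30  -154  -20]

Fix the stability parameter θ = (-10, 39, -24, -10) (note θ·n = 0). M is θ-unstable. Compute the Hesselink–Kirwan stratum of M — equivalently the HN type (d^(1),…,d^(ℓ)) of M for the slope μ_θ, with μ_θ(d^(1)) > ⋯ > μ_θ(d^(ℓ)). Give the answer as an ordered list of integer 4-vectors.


Interval decomposition of M: I[1,4]^2, I[2,3], I[2,4], I[4,4].
HN type (ℓ=3): μ^(1)=15/2; μ^(2)=5/3; μ^(3)=-10

((0, 1, 1, 0); (0, 3, 3, 3); (2, 0, 0, 1))


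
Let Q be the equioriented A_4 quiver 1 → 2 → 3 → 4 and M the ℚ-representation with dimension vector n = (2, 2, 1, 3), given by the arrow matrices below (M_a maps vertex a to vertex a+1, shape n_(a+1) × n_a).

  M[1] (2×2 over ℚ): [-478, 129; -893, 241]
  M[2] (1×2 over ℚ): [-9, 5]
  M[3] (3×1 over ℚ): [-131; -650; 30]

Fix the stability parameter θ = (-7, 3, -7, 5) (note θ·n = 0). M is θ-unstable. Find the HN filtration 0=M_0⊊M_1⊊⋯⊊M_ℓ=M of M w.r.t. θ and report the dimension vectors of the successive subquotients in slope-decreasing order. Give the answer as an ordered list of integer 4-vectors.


Interval decomposition of M: I[1,2], I[1,4], I[4,4]^2.
HN type (ℓ=4): μ^(1)=5; μ^(2)=3; μ^(3)=-2; μ^(4)=-7

((0, 0, 0, 3); (0, 1, 0, 0); (0, 1, 1, 0); (2, 0, 0, 0))


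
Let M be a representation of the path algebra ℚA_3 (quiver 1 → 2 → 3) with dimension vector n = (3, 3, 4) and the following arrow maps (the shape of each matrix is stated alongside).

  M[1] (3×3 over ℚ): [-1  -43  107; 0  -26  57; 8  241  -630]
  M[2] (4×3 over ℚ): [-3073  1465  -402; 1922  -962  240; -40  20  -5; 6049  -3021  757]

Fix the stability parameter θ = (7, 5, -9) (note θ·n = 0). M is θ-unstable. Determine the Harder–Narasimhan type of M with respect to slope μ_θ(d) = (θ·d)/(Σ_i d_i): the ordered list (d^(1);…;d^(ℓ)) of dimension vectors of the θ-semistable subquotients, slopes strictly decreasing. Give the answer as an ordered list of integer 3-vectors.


Interval decomposition of M: I[1,2], I[1,3]^2, I[3,3]^2.
HN type (ℓ=3): μ^(1)=6; μ^(2)=1; μ^(3)=-9

((1, 1, 0); (2, 2, 2); (0, 0, 2))


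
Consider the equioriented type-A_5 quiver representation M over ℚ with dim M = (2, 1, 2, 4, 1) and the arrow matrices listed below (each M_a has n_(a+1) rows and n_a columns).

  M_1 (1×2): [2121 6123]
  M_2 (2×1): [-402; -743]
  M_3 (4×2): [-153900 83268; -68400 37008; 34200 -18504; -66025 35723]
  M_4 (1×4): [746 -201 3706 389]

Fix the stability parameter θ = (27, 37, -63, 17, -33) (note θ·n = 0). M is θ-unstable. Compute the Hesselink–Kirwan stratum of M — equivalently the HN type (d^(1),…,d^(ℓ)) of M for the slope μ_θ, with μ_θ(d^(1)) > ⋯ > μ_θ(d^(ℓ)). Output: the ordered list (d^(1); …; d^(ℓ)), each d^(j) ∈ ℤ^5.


Interval decomposition of M: I[1,1], I[1,5], I[3,3], I[4,4]^3.
HN type (ℓ=4): μ^(1)=27; μ^(2)=17; μ^(3)=-3; μ^(4)=-63

((1, 0, 0, 0, 0); (0, 0, 0, 3, 0); (1, 1, 1, 1, 1); (0, 0, 1, 0, 0))


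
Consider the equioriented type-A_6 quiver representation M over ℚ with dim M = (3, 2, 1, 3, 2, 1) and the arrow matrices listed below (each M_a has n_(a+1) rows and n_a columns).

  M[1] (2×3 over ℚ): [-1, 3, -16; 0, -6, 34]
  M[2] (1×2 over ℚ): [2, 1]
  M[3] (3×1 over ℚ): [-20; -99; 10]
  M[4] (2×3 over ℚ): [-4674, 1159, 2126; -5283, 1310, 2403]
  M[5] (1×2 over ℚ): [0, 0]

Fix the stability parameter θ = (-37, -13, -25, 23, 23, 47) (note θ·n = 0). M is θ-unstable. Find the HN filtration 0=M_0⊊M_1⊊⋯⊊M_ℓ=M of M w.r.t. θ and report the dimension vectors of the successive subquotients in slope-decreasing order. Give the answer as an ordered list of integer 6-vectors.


Interval decomposition of M: I[1,1], I[1,2], I[1,5], I[4,4], I[4,5], I[6,6].
HN type (ℓ=5): μ^(1)=47; μ^(2)=23; μ^(3)=-13; μ^(4)=-19; μ^(5)=-37

((0, 0, 0, 0, 0, 1); (0, 0, 0, 3, 2, 0); (0, 1, 0, 0, 0, 0); (0, 1, 1, 0, 0, 0); (3, 0, 0, 0, 0, 0))


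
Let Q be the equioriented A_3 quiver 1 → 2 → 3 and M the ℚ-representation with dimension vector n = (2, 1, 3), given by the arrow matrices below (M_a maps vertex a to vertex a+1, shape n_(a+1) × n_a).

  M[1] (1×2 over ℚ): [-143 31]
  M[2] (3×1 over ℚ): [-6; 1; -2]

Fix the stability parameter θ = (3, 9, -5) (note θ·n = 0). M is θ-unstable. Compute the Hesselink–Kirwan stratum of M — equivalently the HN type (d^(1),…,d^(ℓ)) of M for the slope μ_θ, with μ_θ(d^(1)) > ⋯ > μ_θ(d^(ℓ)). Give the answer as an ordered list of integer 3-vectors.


Interval decomposition of M: I[1,1], I[1,3], I[3,3]^2.
HN type (ℓ=3): μ^(1)=3; μ^(2)=7/3; μ^(3)=-5

((1, 0, 0); (1, 1, 1); (0, 0, 2))


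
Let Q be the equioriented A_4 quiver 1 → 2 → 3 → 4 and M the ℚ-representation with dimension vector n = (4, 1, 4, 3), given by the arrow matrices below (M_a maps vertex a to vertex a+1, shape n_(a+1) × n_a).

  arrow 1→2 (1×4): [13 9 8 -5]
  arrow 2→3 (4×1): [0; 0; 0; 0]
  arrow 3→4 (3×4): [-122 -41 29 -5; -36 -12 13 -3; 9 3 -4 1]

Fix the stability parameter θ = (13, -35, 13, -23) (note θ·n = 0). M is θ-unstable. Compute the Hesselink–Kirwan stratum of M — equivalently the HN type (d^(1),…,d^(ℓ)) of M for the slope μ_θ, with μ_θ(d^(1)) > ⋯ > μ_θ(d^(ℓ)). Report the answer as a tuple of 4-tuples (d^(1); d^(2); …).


Barcode: M ≅ I[1,1]^3, I[1,2], I[3,3], I[3,4]^3. HN layers by μ_θ (3 steps, strictly decreasing):
  μ^(1)=13; μ^(2)=-5; μ^(3)=-11

((3, 0, 1, 0); (0, 0, 3, 3); (1, 1, 0, 0))


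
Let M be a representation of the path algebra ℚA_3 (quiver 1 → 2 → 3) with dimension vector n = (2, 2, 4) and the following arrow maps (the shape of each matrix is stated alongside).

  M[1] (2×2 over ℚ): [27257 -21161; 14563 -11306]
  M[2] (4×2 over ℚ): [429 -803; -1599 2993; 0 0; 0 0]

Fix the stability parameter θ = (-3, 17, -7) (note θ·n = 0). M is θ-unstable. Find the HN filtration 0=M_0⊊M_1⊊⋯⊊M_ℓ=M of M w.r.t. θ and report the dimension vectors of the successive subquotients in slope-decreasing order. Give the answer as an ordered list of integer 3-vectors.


Interval decomposition of M: I[1,2], I[1,3], I[3,3]^3.
HN type (ℓ=4): μ^(1)=17; μ^(2)=5; μ^(3)=-3; μ^(4)=-7

((0, 1, 0); (0, 1, 1); (2, 0, 0); (0, 0, 3))


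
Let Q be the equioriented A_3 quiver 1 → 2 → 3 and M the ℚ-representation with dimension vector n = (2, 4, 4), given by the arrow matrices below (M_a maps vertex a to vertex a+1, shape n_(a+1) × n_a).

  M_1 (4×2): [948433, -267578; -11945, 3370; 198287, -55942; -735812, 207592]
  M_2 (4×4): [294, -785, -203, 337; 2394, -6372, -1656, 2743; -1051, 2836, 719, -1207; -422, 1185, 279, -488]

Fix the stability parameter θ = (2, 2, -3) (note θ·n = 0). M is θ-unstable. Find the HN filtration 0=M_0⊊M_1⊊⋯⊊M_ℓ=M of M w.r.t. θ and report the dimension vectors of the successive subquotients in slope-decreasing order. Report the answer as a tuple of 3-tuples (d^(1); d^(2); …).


Barcode: M ≅ I[1,1], I[1,3], I[2,3]^3. HN layers by μ_θ (3 steps, strictly decreasing):
  μ^(1)=2; μ^(2)=1/3; μ^(3)=-1/2

((1, 0, 0); (1, 1, 1); (0, 3, 3))


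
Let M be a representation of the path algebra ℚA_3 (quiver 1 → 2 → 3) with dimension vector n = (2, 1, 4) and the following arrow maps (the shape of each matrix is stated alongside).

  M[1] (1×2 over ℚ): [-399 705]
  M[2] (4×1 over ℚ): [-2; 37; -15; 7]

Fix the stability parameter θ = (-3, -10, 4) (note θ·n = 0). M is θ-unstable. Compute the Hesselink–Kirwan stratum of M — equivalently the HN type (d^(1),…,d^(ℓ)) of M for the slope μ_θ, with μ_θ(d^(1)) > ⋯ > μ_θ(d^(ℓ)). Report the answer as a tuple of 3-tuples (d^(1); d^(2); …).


Interval decomposition of M: I[1,1], I[1,3], I[3,3]^3.
HN type (ℓ=3): μ^(1)=4; μ^(2)=-3; μ^(3)=-13/2

((0, 0, 4); (1, 0, 0); (1, 1, 0))


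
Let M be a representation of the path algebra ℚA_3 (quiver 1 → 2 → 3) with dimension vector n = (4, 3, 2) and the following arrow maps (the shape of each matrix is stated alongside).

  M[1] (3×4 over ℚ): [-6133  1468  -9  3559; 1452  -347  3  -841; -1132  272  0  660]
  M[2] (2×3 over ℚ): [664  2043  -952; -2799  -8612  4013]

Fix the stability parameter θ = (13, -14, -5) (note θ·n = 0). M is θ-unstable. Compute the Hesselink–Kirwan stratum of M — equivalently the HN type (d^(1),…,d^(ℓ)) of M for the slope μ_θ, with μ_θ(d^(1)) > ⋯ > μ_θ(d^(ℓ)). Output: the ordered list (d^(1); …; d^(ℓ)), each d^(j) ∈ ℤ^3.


Barcode: M ≅ I[1,1], I[1,2], I[1,3]^2. HN layers by μ_θ (3 steps, strictly decreasing):
  μ^(1)=13; μ^(2)=-1/2; μ^(3)=-2

((1, 0, 0); (1, 1, 0); (2, 2, 2))


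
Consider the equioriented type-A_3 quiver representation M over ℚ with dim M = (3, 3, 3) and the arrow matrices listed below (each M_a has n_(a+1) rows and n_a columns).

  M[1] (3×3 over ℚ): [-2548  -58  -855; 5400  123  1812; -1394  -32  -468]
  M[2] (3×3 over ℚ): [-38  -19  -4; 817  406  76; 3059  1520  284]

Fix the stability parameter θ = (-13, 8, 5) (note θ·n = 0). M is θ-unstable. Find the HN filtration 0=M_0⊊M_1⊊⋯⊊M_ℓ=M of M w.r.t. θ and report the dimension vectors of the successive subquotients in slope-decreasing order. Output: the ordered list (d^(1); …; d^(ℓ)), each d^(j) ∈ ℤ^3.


Via rank(M_{q-1}∘⋯∘M_p): M ≅ I[1,2], I[1,3]^2, I[3,3].
μ_θ-semistable layers: μ^(1)=8; μ^(2)=13/2; μ^(3)=5; μ^(4)=-13

((0, 1, 0); (0, 2, 2); (0, 0, 1); (3, 0, 0))


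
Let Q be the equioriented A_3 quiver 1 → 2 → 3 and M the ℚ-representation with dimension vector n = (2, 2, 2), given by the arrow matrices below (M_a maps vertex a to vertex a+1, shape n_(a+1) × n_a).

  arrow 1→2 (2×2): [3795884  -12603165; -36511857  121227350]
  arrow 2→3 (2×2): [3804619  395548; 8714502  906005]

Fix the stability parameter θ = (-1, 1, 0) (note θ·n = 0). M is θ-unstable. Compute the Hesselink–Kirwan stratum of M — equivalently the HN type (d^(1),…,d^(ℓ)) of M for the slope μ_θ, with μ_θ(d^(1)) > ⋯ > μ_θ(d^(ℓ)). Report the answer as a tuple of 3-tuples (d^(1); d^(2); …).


Via rank(M_{q-1}∘⋯∘M_p): M ≅ I[1,3]^2.
μ_θ-semistable layers: μ^(1)=1/2; μ^(2)=-1

((0, 2, 2); (2, 0, 0))


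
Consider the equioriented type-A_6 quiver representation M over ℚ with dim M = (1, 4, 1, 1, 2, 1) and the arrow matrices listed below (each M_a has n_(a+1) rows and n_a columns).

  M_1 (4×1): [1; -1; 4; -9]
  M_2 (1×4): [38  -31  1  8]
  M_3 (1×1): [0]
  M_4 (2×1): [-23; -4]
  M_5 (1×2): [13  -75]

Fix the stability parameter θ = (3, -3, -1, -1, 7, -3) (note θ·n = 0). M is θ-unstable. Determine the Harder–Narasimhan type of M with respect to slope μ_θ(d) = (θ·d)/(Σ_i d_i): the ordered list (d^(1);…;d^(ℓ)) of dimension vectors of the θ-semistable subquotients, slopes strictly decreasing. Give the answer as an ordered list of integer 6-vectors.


Barcode: M ≅ I[1,3], I[2,2]^3, I[4,6], I[5,5]. HN layers by μ_θ (5 steps, strictly decreasing):
  μ^(1)=7; μ^(2)=2; μ^(3)=-1/3; μ^(4)=-1; μ^(5)=-3

((0, 0, 0, 0, 1, 0); (0, 0, 0, 0, 1, 1); (1, 1, 1, 0, 0, 0); (0, 0, 0, 1, 0, 0); (0, 3, 0, 0, 0, 0))


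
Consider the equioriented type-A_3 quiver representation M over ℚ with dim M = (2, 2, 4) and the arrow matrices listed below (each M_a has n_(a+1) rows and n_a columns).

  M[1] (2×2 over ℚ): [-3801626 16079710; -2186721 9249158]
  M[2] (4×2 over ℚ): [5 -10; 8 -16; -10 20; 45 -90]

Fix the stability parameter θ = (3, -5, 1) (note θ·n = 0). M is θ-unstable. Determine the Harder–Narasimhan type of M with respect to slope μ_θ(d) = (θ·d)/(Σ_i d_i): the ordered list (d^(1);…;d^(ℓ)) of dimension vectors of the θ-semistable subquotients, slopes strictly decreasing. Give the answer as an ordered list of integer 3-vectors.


Via rank(M_{q-1}∘⋯∘M_p): M ≅ I[1,2], I[1,3], I[3,3]^3.
μ_θ-semistable layers: μ^(1)=1; μ^(2)=-1

((0, 0, 4); (2, 2, 0))


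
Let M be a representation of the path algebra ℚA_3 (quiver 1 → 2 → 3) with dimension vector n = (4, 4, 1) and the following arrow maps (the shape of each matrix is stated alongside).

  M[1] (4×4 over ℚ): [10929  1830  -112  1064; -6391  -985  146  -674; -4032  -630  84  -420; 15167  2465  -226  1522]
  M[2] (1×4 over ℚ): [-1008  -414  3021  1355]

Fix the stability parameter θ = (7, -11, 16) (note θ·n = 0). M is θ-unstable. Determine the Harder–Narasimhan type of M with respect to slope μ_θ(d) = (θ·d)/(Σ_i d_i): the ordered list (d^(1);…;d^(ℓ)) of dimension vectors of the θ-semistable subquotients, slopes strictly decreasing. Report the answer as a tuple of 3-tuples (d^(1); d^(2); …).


Barcode: M ≅ I[1,1]^2, I[1,2], I[1,3], I[2,2]^2. HN layers by μ_θ (4 steps, strictly decreasing):
  μ^(1)=16; μ^(2)=7; μ^(3)=-2; μ^(4)=-11

((0, 0, 1); (2, 0, 0); (2, 2, 0); (0, 2, 0))


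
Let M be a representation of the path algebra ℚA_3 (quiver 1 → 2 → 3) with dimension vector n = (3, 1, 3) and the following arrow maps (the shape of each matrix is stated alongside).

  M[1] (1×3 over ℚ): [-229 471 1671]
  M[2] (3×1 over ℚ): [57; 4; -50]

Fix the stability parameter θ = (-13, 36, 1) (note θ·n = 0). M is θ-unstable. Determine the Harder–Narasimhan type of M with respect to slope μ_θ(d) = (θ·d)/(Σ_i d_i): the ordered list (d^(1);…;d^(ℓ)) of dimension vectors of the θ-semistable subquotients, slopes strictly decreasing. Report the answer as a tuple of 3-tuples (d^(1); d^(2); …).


Barcode: M ≅ I[1,1]^2, I[1,3], I[3,3]^2. HN layers by μ_θ (3 steps, strictly decreasing):
  μ^(1)=37/2; μ^(2)=1; μ^(3)=-13

((0, 1, 1); (0, 0, 2); (3, 0, 0))


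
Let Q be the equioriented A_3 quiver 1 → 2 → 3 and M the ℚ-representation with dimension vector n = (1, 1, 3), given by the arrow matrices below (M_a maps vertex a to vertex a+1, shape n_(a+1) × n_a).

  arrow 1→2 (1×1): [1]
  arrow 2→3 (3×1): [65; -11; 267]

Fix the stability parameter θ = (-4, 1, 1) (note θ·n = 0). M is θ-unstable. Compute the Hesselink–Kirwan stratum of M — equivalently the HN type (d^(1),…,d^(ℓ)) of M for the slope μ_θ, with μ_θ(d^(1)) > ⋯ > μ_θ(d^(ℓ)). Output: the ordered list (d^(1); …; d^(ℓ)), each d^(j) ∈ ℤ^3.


Interval decomposition of M: I[1,3], I[3,3]^2.
HN type (ℓ=2): μ^(1)=1; μ^(2)=-4

((0, 1, 3); (1, 0, 0))


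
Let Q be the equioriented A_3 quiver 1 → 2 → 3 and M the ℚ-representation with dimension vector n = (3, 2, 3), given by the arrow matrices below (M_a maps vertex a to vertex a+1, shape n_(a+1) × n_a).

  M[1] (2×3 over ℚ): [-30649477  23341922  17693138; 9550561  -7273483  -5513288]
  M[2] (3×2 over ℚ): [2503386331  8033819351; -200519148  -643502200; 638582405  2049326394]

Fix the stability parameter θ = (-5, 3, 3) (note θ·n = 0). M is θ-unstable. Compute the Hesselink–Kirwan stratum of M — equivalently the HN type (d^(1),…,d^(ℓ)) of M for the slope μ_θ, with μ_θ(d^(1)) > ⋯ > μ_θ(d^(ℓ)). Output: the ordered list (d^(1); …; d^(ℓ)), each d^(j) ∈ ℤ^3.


Via rank(M_{q-1}∘⋯∘M_p): M ≅ I[1,1], I[1,3]^2, I[3,3].
μ_θ-semistable layers: μ^(1)=3; μ^(2)=-5

((0, 2, 3); (3, 0, 0))


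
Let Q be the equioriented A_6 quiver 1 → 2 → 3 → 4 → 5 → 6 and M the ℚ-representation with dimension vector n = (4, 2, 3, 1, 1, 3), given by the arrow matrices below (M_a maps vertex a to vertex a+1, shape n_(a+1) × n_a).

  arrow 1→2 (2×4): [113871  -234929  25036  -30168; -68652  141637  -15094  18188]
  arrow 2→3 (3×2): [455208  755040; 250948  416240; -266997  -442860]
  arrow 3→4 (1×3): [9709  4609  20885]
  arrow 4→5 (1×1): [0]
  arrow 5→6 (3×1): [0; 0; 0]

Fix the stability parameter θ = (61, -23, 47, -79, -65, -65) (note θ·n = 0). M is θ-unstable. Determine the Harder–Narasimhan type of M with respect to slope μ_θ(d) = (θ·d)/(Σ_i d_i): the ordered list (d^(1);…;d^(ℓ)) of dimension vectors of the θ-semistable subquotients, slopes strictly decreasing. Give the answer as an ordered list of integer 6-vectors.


Barcode: M ≅ I[1,1]^2, I[1,2], I[1,4], I[3,3]^2, I[5,5], I[6,6]^3. HN layers by μ_θ (5 steps, strictly decreasing):
  μ^(1)=61; μ^(2)=47; μ^(3)=19; μ^(4)=3/2; μ^(5)=-65

((2, 0, 0, 0, 0, 0); (0, 0, 2, 0, 0, 0); (1, 1, 0, 0, 0, 0); (1, 1, 1, 1, 0, 0); (0, 0, 0, 0, 1, 3))


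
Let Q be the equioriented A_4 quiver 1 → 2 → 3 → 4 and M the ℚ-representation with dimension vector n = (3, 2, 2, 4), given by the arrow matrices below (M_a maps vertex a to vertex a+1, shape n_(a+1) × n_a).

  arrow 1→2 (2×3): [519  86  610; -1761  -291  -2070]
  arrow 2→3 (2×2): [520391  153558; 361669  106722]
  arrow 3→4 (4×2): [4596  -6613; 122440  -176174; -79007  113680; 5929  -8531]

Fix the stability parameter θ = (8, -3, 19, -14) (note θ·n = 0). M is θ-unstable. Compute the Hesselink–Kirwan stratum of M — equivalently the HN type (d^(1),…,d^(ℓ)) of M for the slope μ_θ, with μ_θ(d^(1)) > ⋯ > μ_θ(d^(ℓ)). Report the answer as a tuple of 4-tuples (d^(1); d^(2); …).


Interval decomposition of M: I[1,1], I[1,2], I[1,4], I[3,4], I[4,4]^2.
HN type (ℓ=3): μ^(1)=8; μ^(2)=5/2; μ^(3)=-14

((1, 0, 0, 0); (2, 2, 2, 2); (0, 0, 0, 2))


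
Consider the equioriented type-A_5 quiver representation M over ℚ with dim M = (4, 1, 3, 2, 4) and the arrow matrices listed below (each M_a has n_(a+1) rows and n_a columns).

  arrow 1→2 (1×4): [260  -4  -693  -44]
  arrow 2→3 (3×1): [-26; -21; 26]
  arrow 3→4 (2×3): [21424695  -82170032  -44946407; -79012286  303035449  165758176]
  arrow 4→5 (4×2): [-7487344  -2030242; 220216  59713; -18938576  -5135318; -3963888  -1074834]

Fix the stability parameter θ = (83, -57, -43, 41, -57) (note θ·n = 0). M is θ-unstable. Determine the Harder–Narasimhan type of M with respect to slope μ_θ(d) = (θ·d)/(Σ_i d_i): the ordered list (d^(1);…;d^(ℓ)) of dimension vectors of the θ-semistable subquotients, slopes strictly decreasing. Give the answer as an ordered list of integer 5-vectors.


Via rank(M_{q-1}∘⋯∘M_p): M ≅ I[1,1]^3, I[1,5], I[3,3], I[3,4], I[5,5]^3.
μ_θ-semistable layers: μ^(1)=83; μ^(2)=41; μ^(3)=-33/5; μ^(4)=-43; μ^(5)=-57

((3, 0, 0, 0, 0); (0, 0, 0, 1, 0); (1, 1, 1, 1, 1); (0, 0, 2, 0, 0); (0, 0, 0, 0, 3))


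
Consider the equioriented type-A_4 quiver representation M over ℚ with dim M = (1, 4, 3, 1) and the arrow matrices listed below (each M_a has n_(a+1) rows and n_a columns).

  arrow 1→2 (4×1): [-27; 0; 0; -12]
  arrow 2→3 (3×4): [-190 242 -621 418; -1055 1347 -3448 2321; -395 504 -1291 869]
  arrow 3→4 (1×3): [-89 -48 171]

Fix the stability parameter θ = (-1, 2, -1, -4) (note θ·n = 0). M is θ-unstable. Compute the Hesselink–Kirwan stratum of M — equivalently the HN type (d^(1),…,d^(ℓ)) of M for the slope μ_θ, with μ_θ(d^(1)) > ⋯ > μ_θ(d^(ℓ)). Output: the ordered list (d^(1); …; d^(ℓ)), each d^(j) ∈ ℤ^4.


Barcode: M ≅ I[1,4], I[2,2], I[2,3]^2. HN layers by μ_θ (3 steps, strictly decreasing):
  μ^(1)=2; μ^(2)=1/2; μ^(3)=-1

((0, 1, 0, 0); (0, 2, 2, 0); (1, 1, 1, 1))


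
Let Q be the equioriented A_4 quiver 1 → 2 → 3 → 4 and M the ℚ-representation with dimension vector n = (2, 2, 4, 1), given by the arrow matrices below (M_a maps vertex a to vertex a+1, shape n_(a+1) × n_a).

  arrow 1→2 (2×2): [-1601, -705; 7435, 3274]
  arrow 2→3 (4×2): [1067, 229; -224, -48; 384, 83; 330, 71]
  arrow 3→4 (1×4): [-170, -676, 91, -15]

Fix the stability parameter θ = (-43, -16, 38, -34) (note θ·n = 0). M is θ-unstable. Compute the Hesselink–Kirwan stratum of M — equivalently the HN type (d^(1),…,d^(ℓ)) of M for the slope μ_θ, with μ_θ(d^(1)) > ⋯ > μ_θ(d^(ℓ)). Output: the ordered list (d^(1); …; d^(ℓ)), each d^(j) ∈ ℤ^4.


Via rank(M_{q-1}∘⋯∘M_p): M ≅ I[1,3], I[1,4], I[3,3]^2.
μ_θ-semistable layers: μ^(1)=38; μ^(2)=2; μ^(3)=-16; μ^(4)=-43

((0, 0, 3, 0); (0, 0, 1, 1); (0, 2, 0, 0); (2, 0, 0, 0))


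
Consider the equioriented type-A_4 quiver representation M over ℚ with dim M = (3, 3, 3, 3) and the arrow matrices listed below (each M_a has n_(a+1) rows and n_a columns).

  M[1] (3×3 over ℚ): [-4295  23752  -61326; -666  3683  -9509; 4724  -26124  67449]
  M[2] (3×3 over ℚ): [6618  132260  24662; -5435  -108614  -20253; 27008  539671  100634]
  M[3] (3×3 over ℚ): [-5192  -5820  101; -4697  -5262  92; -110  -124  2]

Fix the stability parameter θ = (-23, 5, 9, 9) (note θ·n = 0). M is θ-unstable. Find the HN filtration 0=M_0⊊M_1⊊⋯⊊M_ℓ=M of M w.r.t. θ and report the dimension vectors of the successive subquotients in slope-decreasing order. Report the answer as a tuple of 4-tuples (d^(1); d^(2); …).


Barcode: M ≅ I[1,2], I[1,3], I[1,4], I[3,4], I[4,4]. HN layers by μ_θ (3 steps, strictly decreasing):
  μ^(1)=9; μ^(2)=5; μ^(3)=-23

((0, 0, 3, 3); (0, 3, 0, 0); (3, 0, 0, 0))


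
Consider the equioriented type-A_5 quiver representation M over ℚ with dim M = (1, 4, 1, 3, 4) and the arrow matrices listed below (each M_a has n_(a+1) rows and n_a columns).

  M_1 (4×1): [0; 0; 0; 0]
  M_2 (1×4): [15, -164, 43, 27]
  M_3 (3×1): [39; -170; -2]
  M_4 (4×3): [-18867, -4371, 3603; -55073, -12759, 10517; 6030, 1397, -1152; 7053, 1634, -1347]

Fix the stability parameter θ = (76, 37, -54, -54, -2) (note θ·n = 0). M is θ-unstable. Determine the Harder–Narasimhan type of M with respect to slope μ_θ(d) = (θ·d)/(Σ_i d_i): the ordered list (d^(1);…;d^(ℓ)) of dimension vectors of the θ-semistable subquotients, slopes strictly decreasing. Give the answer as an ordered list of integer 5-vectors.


Via rank(M_{q-1}∘⋯∘M_p): M ≅ I[1,1], I[2,2]^3, I[2,5], I[4,4], I[4,5], I[5,5]^2.
μ_θ-semistable layers: μ^(1)=76; μ^(2)=37; μ^(3)=-2; μ^(4)=-71/3; μ^(5)=-54

((1, 0, 0, 0, 0); (0, 3, 0, 0, 0); (0, 0, 0, 0, 4); (0, 1, 1, 1, 0); (0, 0, 0, 2, 0))


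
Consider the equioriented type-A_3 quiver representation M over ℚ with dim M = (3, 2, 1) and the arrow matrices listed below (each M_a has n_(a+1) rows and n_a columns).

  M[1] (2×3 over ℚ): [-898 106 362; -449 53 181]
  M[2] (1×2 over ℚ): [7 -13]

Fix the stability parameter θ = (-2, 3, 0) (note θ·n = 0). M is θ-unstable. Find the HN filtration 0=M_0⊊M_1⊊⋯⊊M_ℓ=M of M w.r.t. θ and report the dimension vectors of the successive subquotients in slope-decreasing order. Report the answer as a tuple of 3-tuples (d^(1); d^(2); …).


Barcode: M ≅ I[1,1]^2, I[1,3], I[2,2]. HN layers by μ_θ (3 steps, strictly decreasing):
  μ^(1)=3; μ^(2)=3/2; μ^(3)=-2

((0, 1, 0); (0, 1, 1); (3, 0, 0))


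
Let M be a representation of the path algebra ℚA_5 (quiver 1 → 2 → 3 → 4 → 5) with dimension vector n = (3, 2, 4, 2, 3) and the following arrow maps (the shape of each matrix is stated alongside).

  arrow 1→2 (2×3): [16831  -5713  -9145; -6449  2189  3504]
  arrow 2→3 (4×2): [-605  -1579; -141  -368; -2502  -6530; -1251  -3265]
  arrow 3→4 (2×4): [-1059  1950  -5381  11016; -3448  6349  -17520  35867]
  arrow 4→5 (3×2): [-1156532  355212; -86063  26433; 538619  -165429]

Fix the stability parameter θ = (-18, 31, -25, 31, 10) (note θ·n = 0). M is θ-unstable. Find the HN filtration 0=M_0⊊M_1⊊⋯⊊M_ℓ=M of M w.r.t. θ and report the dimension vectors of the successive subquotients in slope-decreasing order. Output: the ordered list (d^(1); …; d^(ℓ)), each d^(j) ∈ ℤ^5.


Barcode: M ≅ I[1,1], I[1,4], I[1,5], I[3,3]^2, I[5,5]^2. HN layers by μ_θ (6 steps, strictly decreasing):
  μ^(1)=31; μ^(2)=41/2; μ^(3)=10; μ^(4)=3; μ^(5)=-18; μ^(6)=-25

((0, 0, 0, 1, 0); (0, 0, 0, 1, 1); (0, 0, 0, 0, 2); (0, 2, 2, 0, 0); (3, 0, 0, 0, 0); (0, 0, 2, 0, 0))
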